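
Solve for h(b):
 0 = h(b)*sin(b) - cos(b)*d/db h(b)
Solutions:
 h(b) = C1/cos(b)


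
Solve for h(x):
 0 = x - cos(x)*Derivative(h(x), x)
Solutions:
 h(x) = C1 + Integral(x/cos(x), x)


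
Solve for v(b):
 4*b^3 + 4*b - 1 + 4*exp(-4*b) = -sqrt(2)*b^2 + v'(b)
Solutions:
 v(b) = C1 + b^4 + sqrt(2)*b^3/3 + 2*b^2 - b - exp(-4*b)


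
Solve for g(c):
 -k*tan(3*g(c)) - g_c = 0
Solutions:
 g(c) = -asin(C1*exp(-3*c*k))/3 + pi/3
 g(c) = asin(C1*exp(-3*c*k))/3


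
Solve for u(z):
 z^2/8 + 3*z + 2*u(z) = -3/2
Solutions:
 u(z) = -z^2/16 - 3*z/2 - 3/4


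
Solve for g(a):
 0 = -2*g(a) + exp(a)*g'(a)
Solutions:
 g(a) = C1*exp(-2*exp(-a))


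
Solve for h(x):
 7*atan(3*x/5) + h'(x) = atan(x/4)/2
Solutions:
 h(x) = C1 + x*atan(x/4)/2 - 7*x*atan(3*x/5) - log(x^2 + 16) + 35*log(9*x^2 + 25)/6


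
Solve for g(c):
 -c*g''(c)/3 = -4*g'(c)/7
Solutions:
 g(c) = C1 + C2*c^(19/7)


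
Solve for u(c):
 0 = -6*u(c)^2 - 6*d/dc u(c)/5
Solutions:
 u(c) = 1/(C1 + 5*c)


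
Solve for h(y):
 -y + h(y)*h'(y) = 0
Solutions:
 h(y) = -sqrt(C1 + y^2)
 h(y) = sqrt(C1 + y^2)


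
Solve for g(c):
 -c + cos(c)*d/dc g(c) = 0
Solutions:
 g(c) = C1 + Integral(c/cos(c), c)


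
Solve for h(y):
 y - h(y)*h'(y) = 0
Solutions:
 h(y) = -sqrt(C1 + y^2)
 h(y) = sqrt(C1 + y^2)


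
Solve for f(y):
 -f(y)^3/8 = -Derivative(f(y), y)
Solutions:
 f(y) = -2*sqrt(-1/(C1 + y))
 f(y) = 2*sqrt(-1/(C1 + y))


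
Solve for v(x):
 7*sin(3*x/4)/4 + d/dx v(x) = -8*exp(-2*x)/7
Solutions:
 v(x) = C1 + 7*cos(3*x/4)/3 + 4*exp(-2*x)/7


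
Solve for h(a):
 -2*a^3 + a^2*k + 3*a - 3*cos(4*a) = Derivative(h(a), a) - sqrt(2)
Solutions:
 h(a) = C1 - a^4/2 + a^3*k/3 + 3*a^2/2 + sqrt(2)*a - 3*sin(4*a)/4


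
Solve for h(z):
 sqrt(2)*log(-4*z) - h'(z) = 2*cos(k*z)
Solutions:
 h(z) = C1 + sqrt(2)*z*(log(-z) - 1) + 2*sqrt(2)*z*log(2) - 2*Piecewise((sin(k*z)/k, Ne(k, 0)), (z, True))


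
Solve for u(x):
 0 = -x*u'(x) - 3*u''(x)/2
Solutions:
 u(x) = C1 + C2*erf(sqrt(3)*x/3)


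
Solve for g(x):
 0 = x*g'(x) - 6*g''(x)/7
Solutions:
 g(x) = C1 + C2*erfi(sqrt(21)*x/6)


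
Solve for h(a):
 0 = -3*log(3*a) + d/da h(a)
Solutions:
 h(a) = C1 + 3*a*log(a) - 3*a + a*log(27)


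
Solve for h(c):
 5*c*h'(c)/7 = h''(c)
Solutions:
 h(c) = C1 + C2*erfi(sqrt(70)*c/14)


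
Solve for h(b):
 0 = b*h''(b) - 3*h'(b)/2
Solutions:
 h(b) = C1 + C2*b^(5/2)


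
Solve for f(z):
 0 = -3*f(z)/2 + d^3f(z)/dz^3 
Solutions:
 f(z) = C3*exp(2^(2/3)*3^(1/3)*z/2) + (C1*sin(2^(2/3)*3^(5/6)*z/4) + C2*cos(2^(2/3)*3^(5/6)*z/4))*exp(-2^(2/3)*3^(1/3)*z/4)


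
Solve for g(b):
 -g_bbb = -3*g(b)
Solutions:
 g(b) = C3*exp(3^(1/3)*b) + (C1*sin(3^(5/6)*b/2) + C2*cos(3^(5/6)*b/2))*exp(-3^(1/3)*b/2)


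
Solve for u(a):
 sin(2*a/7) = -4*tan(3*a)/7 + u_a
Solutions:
 u(a) = C1 - 4*log(cos(3*a))/21 - 7*cos(2*a/7)/2


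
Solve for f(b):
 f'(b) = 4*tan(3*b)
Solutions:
 f(b) = C1 - 4*log(cos(3*b))/3


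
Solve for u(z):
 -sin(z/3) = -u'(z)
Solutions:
 u(z) = C1 - 3*cos(z/3)


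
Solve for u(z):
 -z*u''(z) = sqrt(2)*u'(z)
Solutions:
 u(z) = C1 + C2*z^(1 - sqrt(2))


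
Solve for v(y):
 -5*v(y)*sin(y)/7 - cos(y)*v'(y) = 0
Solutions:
 v(y) = C1*cos(y)^(5/7)


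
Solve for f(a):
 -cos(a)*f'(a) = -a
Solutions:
 f(a) = C1 + Integral(a/cos(a), a)


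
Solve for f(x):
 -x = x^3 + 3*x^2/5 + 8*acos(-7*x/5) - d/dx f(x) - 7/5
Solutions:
 f(x) = C1 + x^4/4 + x^3/5 + x^2/2 + 8*x*acos(-7*x/5) - 7*x/5 + 8*sqrt(25 - 49*x^2)/7


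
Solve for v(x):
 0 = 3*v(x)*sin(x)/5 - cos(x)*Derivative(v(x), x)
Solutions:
 v(x) = C1/cos(x)^(3/5)


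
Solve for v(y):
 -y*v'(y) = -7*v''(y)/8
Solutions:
 v(y) = C1 + C2*erfi(2*sqrt(7)*y/7)


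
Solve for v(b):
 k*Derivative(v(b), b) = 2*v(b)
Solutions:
 v(b) = C1*exp(2*b/k)


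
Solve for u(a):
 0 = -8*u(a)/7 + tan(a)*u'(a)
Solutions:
 u(a) = C1*sin(a)^(8/7)


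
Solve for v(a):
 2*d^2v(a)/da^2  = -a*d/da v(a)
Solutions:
 v(a) = C1 + C2*erf(a/2)


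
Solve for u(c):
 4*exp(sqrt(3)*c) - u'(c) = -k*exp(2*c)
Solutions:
 u(c) = C1 + k*exp(2*c)/2 + 4*sqrt(3)*exp(sqrt(3)*c)/3


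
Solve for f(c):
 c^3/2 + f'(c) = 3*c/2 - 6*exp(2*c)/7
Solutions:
 f(c) = C1 - c^4/8 + 3*c^2/4 - 3*exp(2*c)/7


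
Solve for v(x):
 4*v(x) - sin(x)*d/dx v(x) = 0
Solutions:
 v(x) = C1*(cos(x)^2 - 2*cos(x) + 1)/(cos(x)^2 + 2*cos(x) + 1)


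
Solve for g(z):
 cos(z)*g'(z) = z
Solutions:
 g(z) = C1 + Integral(z/cos(z), z)


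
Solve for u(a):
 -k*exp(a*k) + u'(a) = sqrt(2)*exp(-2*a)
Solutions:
 u(a) = C1 + exp(a*k) - sqrt(2)*exp(-2*a)/2


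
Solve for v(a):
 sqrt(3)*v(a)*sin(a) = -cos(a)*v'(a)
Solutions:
 v(a) = C1*cos(a)^(sqrt(3))


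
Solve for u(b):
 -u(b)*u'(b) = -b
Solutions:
 u(b) = -sqrt(C1 + b^2)
 u(b) = sqrt(C1 + b^2)


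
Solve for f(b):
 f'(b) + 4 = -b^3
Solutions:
 f(b) = C1 - b^4/4 - 4*b


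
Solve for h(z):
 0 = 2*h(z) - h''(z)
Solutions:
 h(z) = C1*exp(-sqrt(2)*z) + C2*exp(sqrt(2)*z)


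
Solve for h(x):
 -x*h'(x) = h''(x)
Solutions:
 h(x) = C1 + C2*erf(sqrt(2)*x/2)


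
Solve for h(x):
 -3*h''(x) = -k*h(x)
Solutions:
 h(x) = C1*exp(-sqrt(3)*sqrt(k)*x/3) + C2*exp(sqrt(3)*sqrt(k)*x/3)


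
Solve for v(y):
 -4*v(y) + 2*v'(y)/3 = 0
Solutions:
 v(y) = C1*exp(6*y)


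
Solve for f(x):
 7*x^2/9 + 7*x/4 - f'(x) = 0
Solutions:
 f(x) = C1 + 7*x^3/27 + 7*x^2/8


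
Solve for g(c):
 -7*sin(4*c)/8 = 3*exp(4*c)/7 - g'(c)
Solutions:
 g(c) = C1 + 3*exp(4*c)/28 - 7*cos(4*c)/32


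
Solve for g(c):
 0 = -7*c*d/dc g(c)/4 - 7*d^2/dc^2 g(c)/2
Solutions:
 g(c) = C1 + C2*erf(c/2)


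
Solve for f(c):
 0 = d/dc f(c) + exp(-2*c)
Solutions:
 f(c) = C1 + exp(-2*c)/2


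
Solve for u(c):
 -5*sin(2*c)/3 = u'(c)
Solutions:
 u(c) = C1 + 5*cos(2*c)/6


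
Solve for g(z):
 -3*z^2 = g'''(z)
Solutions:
 g(z) = C1 + C2*z + C3*z^2 - z^5/20


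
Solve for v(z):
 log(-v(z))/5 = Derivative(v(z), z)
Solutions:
 -li(-v(z)) = C1 + z/5


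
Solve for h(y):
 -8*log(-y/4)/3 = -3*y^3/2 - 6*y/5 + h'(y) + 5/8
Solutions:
 h(y) = C1 + 3*y^4/8 + 3*y^2/5 - 8*y*log(-y)/3 + y*(49 + 128*log(2))/24


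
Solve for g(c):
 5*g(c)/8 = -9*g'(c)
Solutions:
 g(c) = C1*exp(-5*c/72)


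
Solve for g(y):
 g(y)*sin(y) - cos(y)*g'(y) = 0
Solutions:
 g(y) = C1/cos(y)


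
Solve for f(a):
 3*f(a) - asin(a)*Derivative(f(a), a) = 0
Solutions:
 f(a) = C1*exp(3*Integral(1/asin(a), a))


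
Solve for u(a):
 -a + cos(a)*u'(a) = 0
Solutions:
 u(a) = C1 + Integral(a/cos(a), a)


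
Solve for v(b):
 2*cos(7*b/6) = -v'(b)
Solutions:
 v(b) = C1 - 12*sin(7*b/6)/7


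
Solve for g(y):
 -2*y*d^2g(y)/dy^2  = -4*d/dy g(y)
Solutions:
 g(y) = C1 + C2*y^3


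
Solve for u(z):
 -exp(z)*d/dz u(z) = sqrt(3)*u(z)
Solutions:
 u(z) = C1*exp(sqrt(3)*exp(-z))


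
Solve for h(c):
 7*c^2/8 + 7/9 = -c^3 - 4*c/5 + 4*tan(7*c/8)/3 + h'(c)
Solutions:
 h(c) = C1 + c^4/4 + 7*c^3/24 + 2*c^2/5 + 7*c/9 + 32*log(cos(7*c/8))/21


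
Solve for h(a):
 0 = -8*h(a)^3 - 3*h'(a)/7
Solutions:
 h(a) = -sqrt(6)*sqrt(-1/(C1 - 56*a))/2
 h(a) = sqrt(6)*sqrt(-1/(C1 - 56*a))/2


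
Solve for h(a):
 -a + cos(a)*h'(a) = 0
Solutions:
 h(a) = C1 + Integral(a/cos(a), a)


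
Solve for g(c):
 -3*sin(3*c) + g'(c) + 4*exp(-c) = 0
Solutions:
 g(c) = C1 - cos(3*c) + 4*exp(-c)


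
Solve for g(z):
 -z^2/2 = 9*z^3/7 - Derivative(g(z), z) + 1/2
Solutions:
 g(z) = C1 + 9*z^4/28 + z^3/6 + z/2


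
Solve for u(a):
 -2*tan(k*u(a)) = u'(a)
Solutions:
 u(a) = Piecewise((-asin(exp(C1*k - 2*a*k))/k + pi/k, Ne(k, 0)), (nan, True))
 u(a) = Piecewise((asin(exp(C1*k - 2*a*k))/k, Ne(k, 0)), (nan, True))


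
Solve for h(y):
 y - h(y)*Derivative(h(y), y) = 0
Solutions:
 h(y) = -sqrt(C1 + y^2)
 h(y) = sqrt(C1 + y^2)


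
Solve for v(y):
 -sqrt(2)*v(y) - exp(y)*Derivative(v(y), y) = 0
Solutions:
 v(y) = C1*exp(sqrt(2)*exp(-y))


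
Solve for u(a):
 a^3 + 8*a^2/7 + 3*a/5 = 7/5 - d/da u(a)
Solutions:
 u(a) = C1 - a^4/4 - 8*a^3/21 - 3*a^2/10 + 7*a/5


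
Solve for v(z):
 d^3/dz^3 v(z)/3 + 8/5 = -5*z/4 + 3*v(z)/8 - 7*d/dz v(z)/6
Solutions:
 v(z) = C1*exp(-z*(-28*18^(1/3)/(81 + sqrt(39489))^(1/3) + 12^(1/3)*(81 + sqrt(39489))^(1/3))/24)*sin(2^(1/3)*3^(1/6)*z*(84/(81 + sqrt(39489))^(1/3) + 2^(1/3)*3^(2/3)*(81 + sqrt(39489))^(1/3))/24) + C2*exp(-z*(-28*18^(1/3)/(81 + sqrt(39489))^(1/3) + 12^(1/3)*(81 + sqrt(39489))^(1/3))/24)*cos(2^(1/3)*3^(1/6)*z*(84/(81 + sqrt(39489))^(1/3) + 2^(1/3)*3^(2/3)*(81 + sqrt(39489))^(1/3))/24) + C3*exp(z*(-28*18^(1/3)/(81 + sqrt(39489))^(1/3) + 12^(1/3)*(81 + sqrt(39489))^(1/3))/12) + 10*z/3 + 1976/135


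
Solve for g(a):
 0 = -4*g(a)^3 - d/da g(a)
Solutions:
 g(a) = -sqrt(2)*sqrt(-1/(C1 - 4*a))/2
 g(a) = sqrt(2)*sqrt(-1/(C1 - 4*a))/2


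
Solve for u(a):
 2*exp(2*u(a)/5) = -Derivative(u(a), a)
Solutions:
 u(a) = 5*log(-sqrt(-1/(C1 - 2*a))) - 5*log(2) + 5*log(10)/2
 u(a) = 5*log(-1/(C1 - 2*a))/2 - 5*log(2) + 5*log(10)/2


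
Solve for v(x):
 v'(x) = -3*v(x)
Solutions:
 v(x) = C1*exp(-3*x)


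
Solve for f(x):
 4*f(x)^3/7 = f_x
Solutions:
 f(x) = -sqrt(14)*sqrt(-1/(C1 + 4*x))/2
 f(x) = sqrt(14)*sqrt(-1/(C1 + 4*x))/2


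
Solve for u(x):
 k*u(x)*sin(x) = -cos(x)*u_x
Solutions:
 u(x) = C1*exp(k*log(cos(x)))


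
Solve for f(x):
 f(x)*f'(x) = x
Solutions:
 f(x) = -sqrt(C1 + x^2)
 f(x) = sqrt(C1 + x^2)


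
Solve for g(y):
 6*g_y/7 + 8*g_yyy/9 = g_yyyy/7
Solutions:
 g(y) = C1 + C2*exp(y*(-(243*sqrt(410281) + 234665)^(1/3) - 3136/(243*sqrt(410281) + 234665)^(1/3) + 112)/54)*sin(sqrt(3)*y*(-(243*sqrt(410281) + 234665)^(1/3) + 3136/(243*sqrt(410281) + 234665)^(1/3))/54) + C3*exp(y*(-(243*sqrt(410281) + 234665)^(1/3) - 3136/(243*sqrt(410281) + 234665)^(1/3) + 112)/54)*cos(sqrt(3)*y*(-(243*sqrt(410281) + 234665)^(1/3) + 3136/(243*sqrt(410281) + 234665)^(1/3))/54) + C4*exp(y*(3136/(243*sqrt(410281) + 234665)^(1/3) + 56 + (243*sqrt(410281) + 234665)^(1/3))/27)


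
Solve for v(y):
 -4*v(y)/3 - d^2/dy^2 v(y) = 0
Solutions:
 v(y) = C1*sin(2*sqrt(3)*y/3) + C2*cos(2*sqrt(3)*y/3)


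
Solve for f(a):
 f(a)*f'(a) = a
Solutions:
 f(a) = -sqrt(C1 + a^2)
 f(a) = sqrt(C1 + a^2)


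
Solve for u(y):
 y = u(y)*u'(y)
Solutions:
 u(y) = -sqrt(C1 + y^2)
 u(y) = sqrt(C1 + y^2)


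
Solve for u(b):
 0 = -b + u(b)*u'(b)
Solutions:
 u(b) = -sqrt(C1 + b^2)
 u(b) = sqrt(C1 + b^2)


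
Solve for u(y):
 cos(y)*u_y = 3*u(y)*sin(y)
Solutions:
 u(y) = C1/cos(y)^3


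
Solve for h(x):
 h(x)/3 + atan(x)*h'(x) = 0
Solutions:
 h(x) = C1*exp(-Integral(1/atan(x), x)/3)


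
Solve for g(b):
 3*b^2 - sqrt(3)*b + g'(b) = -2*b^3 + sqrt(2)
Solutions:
 g(b) = C1 - b^4/2 - b^3 + sqrt(3)*b^2/2 + sqrt(2)*b


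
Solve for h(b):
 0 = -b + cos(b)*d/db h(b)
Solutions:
 h(b) = C1 + Integral(b/cos(b), b)


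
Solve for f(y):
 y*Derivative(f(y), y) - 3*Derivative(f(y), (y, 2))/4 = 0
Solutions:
 f(y) = C1 + C2*erfi(sqrt(6)*y/3)


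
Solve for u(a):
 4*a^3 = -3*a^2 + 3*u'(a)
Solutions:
 u(a) = C1 + a^4/3 + a^3/3


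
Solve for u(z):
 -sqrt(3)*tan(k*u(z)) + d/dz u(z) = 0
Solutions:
 u(z) = Piecewise((-asin(exp(C1*k + sqrt(3)*k*z))/k + pi/k, Ne(k, 0)), (nan, True))
 u(z) = Piecewise((asin(exp(C1*k + sqrt(3)*k*z))/k, Ne(k, 0)), (nan, True))


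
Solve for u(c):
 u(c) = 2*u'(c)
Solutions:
 u(c) = C1*exp(c/2)


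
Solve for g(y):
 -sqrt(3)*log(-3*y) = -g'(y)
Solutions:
 g(y) = C1 + sqrt(3)*y*log(-y) + sqrt(3)*y*(-1 + log(3))


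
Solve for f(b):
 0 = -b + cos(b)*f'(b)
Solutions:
 f(b) = C1 + Integral(b/cos(b), b)


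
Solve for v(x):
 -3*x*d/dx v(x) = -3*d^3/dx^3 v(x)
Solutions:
 v(x) = C1 + Integral(C2*airyai(x) + C3*airybi(x), x)


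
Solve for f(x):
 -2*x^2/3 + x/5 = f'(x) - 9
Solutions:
 f(x) = C1 - 2*x^3/9 + x^2/10 + 9*x


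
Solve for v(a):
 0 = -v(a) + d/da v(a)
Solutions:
 v(a) = C1*exp(a)


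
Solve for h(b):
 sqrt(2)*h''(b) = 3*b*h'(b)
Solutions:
 h(b) = C1 + C2*erfi(2^(1/4)*sqrt(3)*b/2)


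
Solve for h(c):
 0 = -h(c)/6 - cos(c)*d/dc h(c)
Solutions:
 h(c) = C1*(sin(c) - 1)^(1/12)/(sin(c) + 1)^(1/12)


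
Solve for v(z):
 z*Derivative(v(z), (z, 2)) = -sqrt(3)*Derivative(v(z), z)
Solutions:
 v(z) = C1 + C2*z^(1 - sqrt(3))


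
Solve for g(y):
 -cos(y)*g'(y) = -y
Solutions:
 g(y) = C1 + Integral(y/cos(y), y)


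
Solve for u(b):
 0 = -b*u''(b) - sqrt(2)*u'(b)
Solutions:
 u(b) = C1 + C2*b^(1 - sqrt(2))


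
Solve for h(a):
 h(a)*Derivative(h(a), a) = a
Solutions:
 h(a) = -sqrt(C1 + a^2)
 h(a) = sqrt(C1 + a^2)


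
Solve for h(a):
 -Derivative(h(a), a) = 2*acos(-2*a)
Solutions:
 h(a) = C1 - 2*a*acos(-2*a) - sqrt(1 - 4*a^2)


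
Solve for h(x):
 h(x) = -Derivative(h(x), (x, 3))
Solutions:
 h(x) = C3*exp(-x) + (C1*sin(sqrt(3)*x/2) + C2*cos(sqrt(3)*x/2))*exp(x/2)


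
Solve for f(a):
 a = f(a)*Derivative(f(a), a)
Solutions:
 f(a) = -sqrt(C1 + a^2)
 f(a) = sqrt(C1 + a^2)


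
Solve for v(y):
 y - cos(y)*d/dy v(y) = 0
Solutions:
 v(y) = C1 + Integral(y/cos(y), y)


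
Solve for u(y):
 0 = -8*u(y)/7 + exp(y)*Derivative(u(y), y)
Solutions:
 u(y) = C1*exp(-8*exp(-y)/7)


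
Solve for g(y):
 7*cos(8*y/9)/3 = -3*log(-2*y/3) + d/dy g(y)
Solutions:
 g(y) = C1 + 3*y*log(-y) - 3*y*log(3) - 3*y + 3*y*log(2) + 21*sin(8*y/9)/8


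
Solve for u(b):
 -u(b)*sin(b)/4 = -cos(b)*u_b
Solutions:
 u(b) = C1/cos(b)^(1/4)


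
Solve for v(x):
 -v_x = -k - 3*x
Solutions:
 v(x) = C1 + k*x + 3*x^2/2


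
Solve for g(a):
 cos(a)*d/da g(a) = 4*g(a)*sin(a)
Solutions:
 g(a) = C1/cos(a)^4


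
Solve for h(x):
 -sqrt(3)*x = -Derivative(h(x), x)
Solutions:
 h(x) = C1 + sqrt(3)*x^2/2


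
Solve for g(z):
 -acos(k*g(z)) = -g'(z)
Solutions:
 Integral(1/acos(_y*k), (_y, g(z))) = C1 + z


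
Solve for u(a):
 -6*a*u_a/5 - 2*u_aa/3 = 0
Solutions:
 u(a) = C1 + C2*erf(3*sqrt(10)*a/10)


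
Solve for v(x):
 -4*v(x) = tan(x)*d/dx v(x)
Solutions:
 v(x) = C1/sin(x)^4


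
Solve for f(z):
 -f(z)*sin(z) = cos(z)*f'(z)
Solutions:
 f(z) = C1*cos(z)


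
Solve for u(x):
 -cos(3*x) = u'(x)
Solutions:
 u(x) = C1 - sin(3*x)/3


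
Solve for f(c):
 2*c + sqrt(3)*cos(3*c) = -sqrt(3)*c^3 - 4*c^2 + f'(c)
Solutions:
 f(c) = C1 + sqrt(3)*c^4/4 + 4*c^3/3 + c^2 + sqrt(3)*sin(3*c)/3


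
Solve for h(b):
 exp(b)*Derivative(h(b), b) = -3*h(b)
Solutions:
 h(b) = C1*exp(3*exp(-b))


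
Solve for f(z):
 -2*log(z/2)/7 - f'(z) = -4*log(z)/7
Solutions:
 f(z) = C1 + 2*z*log(z)/7 - 2*z/7 + 2*z*log(2)/7


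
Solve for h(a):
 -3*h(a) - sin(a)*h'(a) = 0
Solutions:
 h(a) = C1*(cos(a) + 1)^(3/2)/(cos(a) - 1)^(3/2)


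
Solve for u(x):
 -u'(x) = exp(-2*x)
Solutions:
 u(x) = C1 + exp(-2*x)/2


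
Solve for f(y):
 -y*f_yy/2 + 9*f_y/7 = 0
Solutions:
 f(y) = C1 + C2*y^(25/7)


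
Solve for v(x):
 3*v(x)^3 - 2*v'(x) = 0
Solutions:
 v(x) = -sqrt(-1/(C1 + 3*x))
 v(x) = sqrt(-1/(C1 + 3*x))


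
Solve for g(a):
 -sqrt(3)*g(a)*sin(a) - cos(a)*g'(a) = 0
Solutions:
 g(a) = C1*cos(a)^(sqrt(3))


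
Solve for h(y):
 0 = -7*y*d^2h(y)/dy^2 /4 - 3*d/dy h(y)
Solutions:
 h(y) = C1 + C2/y^(5/7)


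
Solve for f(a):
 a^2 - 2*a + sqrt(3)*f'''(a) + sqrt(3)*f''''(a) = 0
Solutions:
 f(a) = C1 + C2*a + C3*a^2 + C4*exp(-a) - sqrt(3)*a^5/180 + sqrt(3)*a^4/18 - 2*sqrt(3)*a^3/9


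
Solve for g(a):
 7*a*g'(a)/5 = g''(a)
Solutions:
 g(a) = C1 + C2*erfi(sqrt(70)*a/10)


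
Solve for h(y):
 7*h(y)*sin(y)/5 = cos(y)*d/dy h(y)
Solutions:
 h(y) = C1/cos(y)^(7/5)


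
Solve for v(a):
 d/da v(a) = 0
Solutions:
 v(a) = C1


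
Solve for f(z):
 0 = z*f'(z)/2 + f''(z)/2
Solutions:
 f(z) = C1 + C2*erf(sqrt(2)*z/2)


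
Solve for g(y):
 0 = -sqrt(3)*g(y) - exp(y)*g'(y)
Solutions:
 g(y) = C1*exp(sqrt(3)*exp(-y))


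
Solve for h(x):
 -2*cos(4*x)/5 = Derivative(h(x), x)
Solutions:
 h(x) = C1 - sin(4*x)/10


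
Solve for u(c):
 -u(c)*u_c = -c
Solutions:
 u(c) = -sqrt(C1 + c^2)
 u(c) = sqrt(C1 + c^2)


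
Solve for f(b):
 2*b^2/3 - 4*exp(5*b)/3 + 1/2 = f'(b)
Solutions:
 f(b) = C1 + 2*b^3/9 + b/2 - 4*exp(5*b)/15


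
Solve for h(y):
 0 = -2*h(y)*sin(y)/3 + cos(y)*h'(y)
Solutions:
 h(y) = C1/cos(y)^(2/3)


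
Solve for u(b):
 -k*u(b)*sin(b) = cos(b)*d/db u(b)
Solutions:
 u(b) = C1*exp(k*log(cos(b)))


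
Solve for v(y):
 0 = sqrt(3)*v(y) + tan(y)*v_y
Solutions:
 v(y) = C1/sin(y)^(sqrt(3))


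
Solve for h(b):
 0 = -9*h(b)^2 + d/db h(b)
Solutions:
 h(b) = -1/(C1 + 9*b)


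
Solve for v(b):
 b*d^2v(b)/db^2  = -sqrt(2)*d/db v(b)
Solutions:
 v(b) = C1 + C2*b^(1 - sqrt(2))


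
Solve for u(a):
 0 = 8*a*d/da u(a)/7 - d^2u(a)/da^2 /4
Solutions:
 u(a) = C1 + C2*erfi(4*sqrt(7)*a/7)


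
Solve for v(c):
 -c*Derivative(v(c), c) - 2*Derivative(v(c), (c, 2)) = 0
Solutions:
 v(c) = C1 + C2*erf(c/2)


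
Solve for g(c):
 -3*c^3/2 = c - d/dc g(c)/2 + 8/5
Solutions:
 g(c) = C1 + 3*c^4/4 + c^2 + 16*c/5


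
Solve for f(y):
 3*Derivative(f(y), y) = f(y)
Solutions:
 f(y) = C1*exp(y/3)


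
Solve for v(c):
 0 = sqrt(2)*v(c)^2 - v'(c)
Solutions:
 v(c) = -1/(C1 + sqrt(2)*c)


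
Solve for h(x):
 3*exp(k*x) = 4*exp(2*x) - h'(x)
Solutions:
 h(x) = C1 + 2*exp(2*x) - 3*exp(k*x)/k


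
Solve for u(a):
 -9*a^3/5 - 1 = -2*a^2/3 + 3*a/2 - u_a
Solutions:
 u(a) = C1 + 9*a^4/20 - 2*a^3/9 + 3*a^2/4 + a


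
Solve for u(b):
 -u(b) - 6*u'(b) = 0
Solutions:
 u(b) = C1*exp(-b/6)


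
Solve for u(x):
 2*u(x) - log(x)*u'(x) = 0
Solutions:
 u(x) = C1*exp(2*li(x))


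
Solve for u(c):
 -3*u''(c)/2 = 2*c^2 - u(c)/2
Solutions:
 u(c) = C1*exp(-sqrt(3)*c/3) + C2*exp(sqrt(3)*c/3) + 4*c^2 + 24


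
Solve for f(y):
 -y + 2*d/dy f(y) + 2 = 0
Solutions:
 f(y) = C1 + y^2/4 - y


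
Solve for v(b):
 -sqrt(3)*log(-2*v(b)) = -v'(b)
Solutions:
 -sqrt(3)*Integral(1/(log(-_y) + log(2)), (_y, v(b)))/3 = C1 - b


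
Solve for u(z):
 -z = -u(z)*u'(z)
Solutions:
 u(z) = -sqrt(C1 + z^2)
 u(z) = sqrt(C1 + z^2)


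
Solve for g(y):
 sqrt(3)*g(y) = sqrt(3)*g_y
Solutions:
 g(y) = C1*exp(y)


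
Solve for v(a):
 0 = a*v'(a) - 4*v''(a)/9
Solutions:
 v(a) = C1 + C2*erfi(3*sqrt(2)*a/4)


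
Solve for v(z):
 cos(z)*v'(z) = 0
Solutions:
 v(z) = C1


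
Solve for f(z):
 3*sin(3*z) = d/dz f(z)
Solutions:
 f(z) = C1 - cos(3*z)


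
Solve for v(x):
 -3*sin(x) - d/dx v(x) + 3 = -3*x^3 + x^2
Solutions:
 v(x) = C1 + 3*x^4/4 - x^3/3 + 3*x + 3*cos(x)


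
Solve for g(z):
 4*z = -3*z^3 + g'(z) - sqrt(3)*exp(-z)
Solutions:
 g(z) = C1 + 3*z^4/4 + 2*z^2 - sqrt(3)*exp(-z)


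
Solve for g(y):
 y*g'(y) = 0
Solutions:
 g(y) = C1


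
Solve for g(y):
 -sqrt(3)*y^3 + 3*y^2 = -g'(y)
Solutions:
 g(y) = C1 + sqrt(3)*y^4/4 - y^3


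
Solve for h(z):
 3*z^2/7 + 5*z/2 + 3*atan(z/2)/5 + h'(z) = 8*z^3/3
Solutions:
 h(z) = C1 + 2*z^4/3 - z^3/7 - 5*z^2/4 - 3*z*atan(z/2)/5 + 3*log(z^2 + 4)/5


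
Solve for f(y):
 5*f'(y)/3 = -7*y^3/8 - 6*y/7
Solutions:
 f(y) = C1 - 21*y^4/160 - 9*y^2/35


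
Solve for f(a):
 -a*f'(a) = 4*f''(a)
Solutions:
 f(a) = C1 + C2*erf(sqrt(2)*a/4)


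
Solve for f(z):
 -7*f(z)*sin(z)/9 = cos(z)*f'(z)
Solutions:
 f(z) = C1*cos(z)^(7/9)


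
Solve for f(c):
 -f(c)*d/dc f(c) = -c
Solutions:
 f(c) = -sqrt(C1 + c^2)
 f(c) = sqrt(C1 + c^2)


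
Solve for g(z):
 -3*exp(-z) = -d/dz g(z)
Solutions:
 g(z) = C1 - 3*exp(-z)


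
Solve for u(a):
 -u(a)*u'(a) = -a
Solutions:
 u(a) = -sqrt(C1 + a^2)
 u(a) = sqrt(C1 + a^2)


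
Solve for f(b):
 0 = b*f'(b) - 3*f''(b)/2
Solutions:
 f(b) = C1 + C2*erfi(sqrt(3)*b/3)


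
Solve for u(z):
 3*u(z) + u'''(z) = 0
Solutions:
 u(z) = C3*exp(-3^(1/3)*z) + (C1*sin(3^(5/6)*z/2) + C2*cos(3^(5/6)*z/2))*exp(3^(1/3)*z/2)


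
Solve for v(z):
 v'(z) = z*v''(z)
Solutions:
 v(z) = C1 + C2*z^2


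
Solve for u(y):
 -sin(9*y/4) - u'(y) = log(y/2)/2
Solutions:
 u(y) = C1 - y*log(y)/2 + y*log(2)/2 + y/2 + 4*cos(9*y/4)/9


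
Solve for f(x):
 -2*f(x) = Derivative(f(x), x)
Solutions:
 f(x) = C1*exp(-2*x)


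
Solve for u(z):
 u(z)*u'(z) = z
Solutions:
 u(z) = -sqrt(C1 + z^2)
 u(z) = sqrt(C1 + z^2)


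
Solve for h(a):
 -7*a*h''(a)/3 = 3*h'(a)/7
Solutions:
 h(a) = C1 + C2*a^(40/49)


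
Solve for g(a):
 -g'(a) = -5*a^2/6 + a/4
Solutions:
 g(a) = C1 + 5*a^3/18 - a^2/8


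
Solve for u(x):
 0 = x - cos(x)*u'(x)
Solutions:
 u(x) = C1 + Integral(x/cos(x), x)


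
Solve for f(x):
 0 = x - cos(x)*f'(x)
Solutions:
 f(x) = C1 + Integral(x/cos(x), x)


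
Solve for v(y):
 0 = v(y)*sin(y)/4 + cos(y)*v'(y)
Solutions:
 v(y) = C1*cos(y)^(1/4)


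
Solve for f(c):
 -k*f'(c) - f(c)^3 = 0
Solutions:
 f(c) = -sqrt(2)*sqrt(-k/(C1*k - c))/2
 f(c) = sqrt(2)*sqrt(-k/(C1*k - c))/2


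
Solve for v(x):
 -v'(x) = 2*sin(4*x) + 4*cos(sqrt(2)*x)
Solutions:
 v(x) = C1 - 2*sqrt(2)*sin(sqrt(2)*x) + cos(4*x)/2


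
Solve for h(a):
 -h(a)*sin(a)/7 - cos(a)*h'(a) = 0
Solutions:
 h(a) = C1*cos(a)^(1/7)


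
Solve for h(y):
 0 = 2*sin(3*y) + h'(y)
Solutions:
 h(y) = C1 + 2*cos(3*y)/3


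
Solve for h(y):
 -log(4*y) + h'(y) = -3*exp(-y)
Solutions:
 h(y) = C1 + y*log(y) + y*(-1 + 2*log(2)) + 3*exp(-y)


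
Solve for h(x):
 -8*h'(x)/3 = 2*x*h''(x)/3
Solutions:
 h(x) = C1 + C2/x^3


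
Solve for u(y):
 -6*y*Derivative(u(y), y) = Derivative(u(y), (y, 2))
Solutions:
 u(y) = C1 + C2*erf(sqrt(3)*y)


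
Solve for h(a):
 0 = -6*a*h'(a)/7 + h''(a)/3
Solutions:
 h(a) = C1 + C2*erfi(3*sqrt(7)*a/7)


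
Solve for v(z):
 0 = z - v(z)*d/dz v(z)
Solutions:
 v(z) = -sqrt(C1 + z^2)
 v(z) = sqrt(C1 + z^2)


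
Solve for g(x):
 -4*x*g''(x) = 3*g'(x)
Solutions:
 g(x) = C1 + C2*x^(1/4)


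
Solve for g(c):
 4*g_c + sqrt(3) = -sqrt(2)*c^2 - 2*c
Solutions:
 g(c) = C1 - sqrt(2)*c^3/12 - c^2/4 - sqrt(3)*c/4


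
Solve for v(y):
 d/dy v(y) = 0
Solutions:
 v(y) = C1


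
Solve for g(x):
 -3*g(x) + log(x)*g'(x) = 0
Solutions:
 g(x) = C1*exp(3*li(x))


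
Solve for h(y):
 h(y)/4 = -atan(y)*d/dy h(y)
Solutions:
 h(y) = C1*exp(-Integral(1/atan(y), y)/4)


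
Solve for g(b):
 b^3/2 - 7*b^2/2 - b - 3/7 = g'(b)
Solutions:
 g(b) = C1 + b^4/8 - 7*b^3/6 - b^2/2 - 3*b/7


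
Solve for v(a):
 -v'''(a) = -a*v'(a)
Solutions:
 v(a) = C1 + Integral(C2*airyai(a) + C3*airybi(a), a)


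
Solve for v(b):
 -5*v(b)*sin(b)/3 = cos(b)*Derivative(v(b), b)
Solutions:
 v(b) = C1*cos(b)^(5/3)


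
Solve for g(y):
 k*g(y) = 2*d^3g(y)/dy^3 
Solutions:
 g(y) = C1*exp(2^(2/3)*k^(1/3)*y/2) + C2*exp(2^(2/3)*k^(1/3)*y*(-1 + sqrt(3)*I)/4) + C3*exp(-2^(2/3)*k^(1/3)*y*(1 + sqrt(3)*I)/4)


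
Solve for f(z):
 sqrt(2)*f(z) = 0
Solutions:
 f(z) = 0


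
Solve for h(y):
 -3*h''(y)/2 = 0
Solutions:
 h(y) = C1 + C2*y


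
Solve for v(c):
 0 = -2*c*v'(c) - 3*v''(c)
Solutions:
 v(c) = C1 + C2*erf(sqrt(3)*c/3)


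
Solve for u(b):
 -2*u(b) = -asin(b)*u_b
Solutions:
 u(b) = C1*exp(2*Integral(1/asin(b), b))


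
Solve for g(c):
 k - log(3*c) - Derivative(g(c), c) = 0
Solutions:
 g(c) = C1 + c*k - c*log(c) - c*log(3) + c


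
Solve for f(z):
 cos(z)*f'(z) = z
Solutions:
 f(z) = C1 + Integral(z/cos(z), z)


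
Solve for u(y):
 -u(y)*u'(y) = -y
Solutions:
 u(y) = -sqrt(C1 + y^2)
 u(y) = sqrt(C1 + y^2)


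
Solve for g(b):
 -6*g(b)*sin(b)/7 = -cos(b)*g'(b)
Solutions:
 g(b) = C1/cos(b)^(6/7)


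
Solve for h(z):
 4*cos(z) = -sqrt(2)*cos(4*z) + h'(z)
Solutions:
 h(z) = C1 + 4*sin(z) + sqrt(2)*sin(4*z)/4


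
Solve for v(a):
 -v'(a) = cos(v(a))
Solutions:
 v(a) = pi - asin((C1 + exp(2*a))/(C1 - exp(2*a)))
 v(a) = asin((C1 + exp(2*a))/(C1 - exp(2*a)))


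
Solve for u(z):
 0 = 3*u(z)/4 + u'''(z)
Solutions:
 u(z) = C3*exp(-6^(1/3)*z/2) + (C1*sin(2^(1/3)*3^(5/6)*z/4) + C2*cos(2^(1/3)*3^(5/6)*z/4))*exp(6^(1/3)*z/4)


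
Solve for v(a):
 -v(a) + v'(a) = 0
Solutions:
 v(a) = C1*exp(a)


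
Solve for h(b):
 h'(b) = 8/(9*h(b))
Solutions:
 h(b) = -sqrt(C1 + 16*b)/3
 h(b) = sqrt(C1 + 16*b)/3


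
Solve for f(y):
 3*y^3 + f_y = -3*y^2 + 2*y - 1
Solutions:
 f(y) = C1 - 3*y^4/4 - y^3 + y^2 - y


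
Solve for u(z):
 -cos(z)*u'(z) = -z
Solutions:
 u(z) = C1 + Integral(z/cos(z), z)


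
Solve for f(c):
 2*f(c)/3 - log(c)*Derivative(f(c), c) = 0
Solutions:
 f(c) = C1*exp(2*li(c)/3)


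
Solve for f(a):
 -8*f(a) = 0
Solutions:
 f(a) = 0


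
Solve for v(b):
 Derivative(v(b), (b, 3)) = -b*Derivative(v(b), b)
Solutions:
 v(b) = C1 + Integral(C2*airyai(-b) + C3*airybi(-b), b)


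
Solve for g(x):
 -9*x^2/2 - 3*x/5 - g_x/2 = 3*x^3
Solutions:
 g(x) = C1 - 3*x^4/2 - 3*x^3 - 3*x^2/5


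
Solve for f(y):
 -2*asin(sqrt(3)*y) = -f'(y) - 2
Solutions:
 f(y) = C1 + 2*y*asin(sqrt(3)*y) - 2*y + 2*sqrt(3)*sqrt(1 - 3*y^2)/3


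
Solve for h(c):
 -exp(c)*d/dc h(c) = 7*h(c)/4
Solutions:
 h(c) = C1*exp(7*exp(-c)/4)


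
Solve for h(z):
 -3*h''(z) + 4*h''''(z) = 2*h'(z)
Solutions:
 h(z) = C1 + C2*exp(-z*((sqrt(3) + 2)^(-1/3) + (sqrt(3) + 2)^(1/3))/4)*sin(sqrt(3)*z*(-(sqrt(3) + 2)^(1/3) + (sqrt(3) + 2)^(-1/3))/4) + C3*exp(-z*((sqrt(3) + 2)^(-1/3) + (sqrt(3) + 2)^(1/3))/4)*cos(sqrt(3)*z*(-(sqrt(3) + 2)^(1/3) + (sqrt(3) + 2)^(-1/3))/4) + C4*exp(z*((sqrt(3) + 2)^(-1/3) + (sqrt(3) + 2)^(1/3))/2)


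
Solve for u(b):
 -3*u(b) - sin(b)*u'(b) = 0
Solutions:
 u(b) = C1*(cos(b) + 1)^(3/2)/(cos(b) - 1)^(3/2)


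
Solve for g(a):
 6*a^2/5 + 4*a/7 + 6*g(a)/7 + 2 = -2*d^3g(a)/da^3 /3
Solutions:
 g(a) = C3*exp(-21^(2/3)*a/7) - 7*a^2/5 - 2*a/3 + (C1*sin(3*3^(1/6)*7^(2/3)*a/14) + C2*cos(3*3^(1/6)*7^(2/3)*a/14))*exp(21^(2/3)*a/14) - 7/3


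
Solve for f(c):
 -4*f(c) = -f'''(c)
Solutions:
 f(c) = C3*exp(2^(2/3)*c) + (C1*sin(2^(2/3)*sqrt(3)*c/2) + C2*cos(2^(2/3)*sqrt(3)*c/2))*exp(-2^(2/3)*c/2)


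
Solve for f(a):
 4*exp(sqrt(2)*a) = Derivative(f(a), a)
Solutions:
 f(a) = C1 + 2*sqrt(2)*exp(sqrt(2)*a)


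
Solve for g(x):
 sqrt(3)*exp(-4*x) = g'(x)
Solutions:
 g(x) = C1 - sqrt(3)*exp(-4*x)/4


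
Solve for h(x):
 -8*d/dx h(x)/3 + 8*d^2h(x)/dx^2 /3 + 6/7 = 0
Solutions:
 h(x) = C1 + C2*exp(x) + 9*x/28


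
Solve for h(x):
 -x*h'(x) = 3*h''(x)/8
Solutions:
 h(x) = C1 + C2*erf(2*sqrt(3)*x/3)


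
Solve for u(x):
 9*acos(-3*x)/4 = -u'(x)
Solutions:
 u(x) = C1 - 9*x*acos(-3*x)/4 - 3*sqrt(1 - 9*x^2)/4


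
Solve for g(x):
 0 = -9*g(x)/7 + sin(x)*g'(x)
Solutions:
 g(x) = C1*(cos(x) - 1)^(9/14)/(cos(x) + 1)^(9/14)


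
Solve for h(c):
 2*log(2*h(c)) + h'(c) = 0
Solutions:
 Integral(1/(log(_y) + log(2)), (_y, h(c)))/2 = C1 - c


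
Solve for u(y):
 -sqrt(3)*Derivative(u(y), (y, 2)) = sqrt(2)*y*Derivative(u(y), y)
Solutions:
 u(y) = C1 + C2*erf(6^(3/4)*y/6)


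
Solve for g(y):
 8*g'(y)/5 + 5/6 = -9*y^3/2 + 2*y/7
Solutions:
 g(y) = C1 - 45*y^4/64 + 5*y^2/56 - 25*y/48


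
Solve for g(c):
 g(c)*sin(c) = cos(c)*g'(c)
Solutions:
 g(c) = C1/cos(c)


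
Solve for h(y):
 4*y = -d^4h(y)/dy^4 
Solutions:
 h(y) = C1 + C2*y + C3*y^2 + C4*y^3 - y^5/30


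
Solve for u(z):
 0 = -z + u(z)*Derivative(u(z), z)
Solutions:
 u(z) = -sqrt(C1 + z^2)
 u(z) = sqrt(C1 + z^2)


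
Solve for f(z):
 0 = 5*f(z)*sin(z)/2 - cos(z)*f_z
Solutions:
 f(z) = C1/cos(z)^(5/2)


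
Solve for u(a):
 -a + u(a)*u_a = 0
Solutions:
 u(a) = -sqrt(C1 + a^2)
 u(a) = sqrt(C1 + a^2)


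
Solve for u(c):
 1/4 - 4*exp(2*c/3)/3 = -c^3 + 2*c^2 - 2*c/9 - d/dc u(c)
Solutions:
 u(c) = C1 - c^4/4 + 2*c^3/3 - c^2/9 - c/4 + 2*exp(2*c/3)


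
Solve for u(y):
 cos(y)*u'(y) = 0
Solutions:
 u(y) = C1


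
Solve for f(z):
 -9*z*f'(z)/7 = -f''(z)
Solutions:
 f(z) = C1 + C2*erfi(3*sqrt(14)*z/14)


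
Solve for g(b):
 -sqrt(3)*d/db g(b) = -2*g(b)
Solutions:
 g(b) = C1*exp(2*sqrt(3)*b/3)


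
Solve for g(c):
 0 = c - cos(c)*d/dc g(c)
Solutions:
 g(c) = C1 + Integral(c/cos(c), c)


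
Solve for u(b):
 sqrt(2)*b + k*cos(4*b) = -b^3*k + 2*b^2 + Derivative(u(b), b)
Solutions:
 u(b) = C1 + b^4*k/4 - 2*b^3/3 + sqrt(2)*b^2/2 + k*sin(4*b)/4


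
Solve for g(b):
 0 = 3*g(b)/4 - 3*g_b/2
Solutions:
 g(b) = C1*exp(b/2)


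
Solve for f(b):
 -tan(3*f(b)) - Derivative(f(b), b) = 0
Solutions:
 f(b) = -asin(C1*exp(-3*b))/3 + pi/3
 f(b) = asin(C1*exp(-3*b))/3


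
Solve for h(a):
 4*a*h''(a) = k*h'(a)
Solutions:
 h(a) = C1 + a^(re(k)/4 + 1)*(C2*sin(log(a)*Abs(im(k))/4) + C3*cos(log(a)*im(k)/4))


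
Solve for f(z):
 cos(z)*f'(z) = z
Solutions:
 f(z) = C1 + Integral(z/cos(z), z)


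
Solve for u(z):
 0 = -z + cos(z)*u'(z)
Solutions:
 u(z) = C1 + Integral(z/cos(z), z)


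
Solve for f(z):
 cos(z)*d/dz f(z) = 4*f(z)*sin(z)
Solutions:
 f(z) = C1/cos(z)^4


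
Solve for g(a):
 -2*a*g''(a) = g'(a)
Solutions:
 g(a) = C1 + C2*sqrt(a)


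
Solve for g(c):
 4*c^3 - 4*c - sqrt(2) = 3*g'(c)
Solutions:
 g(c) = C1 + c^4/3 - 2*c^2/3 - sqrt(2)*c/3


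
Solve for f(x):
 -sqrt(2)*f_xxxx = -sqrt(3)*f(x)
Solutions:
 f(x) = C1*exp(-2^(7/8)*3^(1/8)*x/2) + C2*exp(2^(7/8)*3^(1/8)*x/2) + C3*sin(2^(7/8)*3^(1/8)*x/2) + C4*cos(2^(7/8)*3^(1/8)*x/2)


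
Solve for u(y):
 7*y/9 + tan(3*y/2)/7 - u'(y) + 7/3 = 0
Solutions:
 u(y) = C1 + 7*y^2/18 + 7*y/3 - 2*log(cos(3*y/2))/21


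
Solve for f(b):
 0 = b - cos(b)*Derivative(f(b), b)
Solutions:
 f(b) = C1 + Integral(b/cos(b), b)


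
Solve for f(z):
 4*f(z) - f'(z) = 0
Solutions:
 f(z) = C1*exp(4*z)


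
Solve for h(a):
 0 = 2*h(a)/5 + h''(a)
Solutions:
 h(a) = C1*sin(sqrt(10)*a/5) + C2*cos(sqrt(10)*a/5)


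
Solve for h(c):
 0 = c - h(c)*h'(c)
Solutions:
 h(c) = -sqrt(C1 + c^2)
 h(c) = sqrt(C1 + c^2)


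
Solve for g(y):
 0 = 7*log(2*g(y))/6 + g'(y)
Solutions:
 6*Integral(1/(log(_y) + log(2)), (_y, g(y)))/7 = C1 - y


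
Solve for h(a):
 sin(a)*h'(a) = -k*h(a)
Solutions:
 h(a) = C1*exp(k*(-log(cos(a) - 1) + log(cos(a) + 1))/2)


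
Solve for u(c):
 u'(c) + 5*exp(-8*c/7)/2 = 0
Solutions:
 u(c) = C1 + 35*exp(-8*c/7)/16


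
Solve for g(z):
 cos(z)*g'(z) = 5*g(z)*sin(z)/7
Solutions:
 g(z) = C1/cos(z)^(5/7)


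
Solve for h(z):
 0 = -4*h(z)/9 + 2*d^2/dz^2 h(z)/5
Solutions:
 h(z) = C1*exp(-sqrt(10)*z/3) + C2*exp(sqrt(10)*z/3)


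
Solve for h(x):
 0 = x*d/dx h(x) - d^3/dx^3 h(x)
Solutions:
 h(x) = C1 + Integral(C2*airyai(x) + C3*airybi(x), x)


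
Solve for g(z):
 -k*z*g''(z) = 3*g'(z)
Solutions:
 g(z) = C1 + z^(((re(k) - 3)*re(k) + im(k)^2)/(re(k)^2 + im(k)^2))*(C2*sin(3*log(z)*Abs(im(k))/(re(k)^2 + im(k)^2)) + C3*cos(3*log(z)*im(k)/(re(k)^2 + im(k)^2)))


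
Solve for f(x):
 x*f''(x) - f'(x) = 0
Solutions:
 f(x) = C1 + C2*x^2


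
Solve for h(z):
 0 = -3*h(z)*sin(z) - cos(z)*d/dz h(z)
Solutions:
 h(z) = C1*cos(z)^3


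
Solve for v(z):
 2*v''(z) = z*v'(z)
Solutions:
 v(z) = C1 + C2*erfi(z/2)


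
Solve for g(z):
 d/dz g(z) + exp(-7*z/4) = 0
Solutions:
 g(z) = C1 + 4*exp(-7*z/4)/7


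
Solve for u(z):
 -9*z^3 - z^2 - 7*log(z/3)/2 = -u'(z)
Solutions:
 u(z) = C1 + 9*z^4/4 + z^3/3 + 7*z*log(z)/2 - 7*z*log(3)/2 - 7*z/2


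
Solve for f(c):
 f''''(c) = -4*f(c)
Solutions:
 f(c) = (C1*sin(c) + C2*cos(c))*exp(-c) + (C3*sin(c) + C4*cos(c))*exp(c)


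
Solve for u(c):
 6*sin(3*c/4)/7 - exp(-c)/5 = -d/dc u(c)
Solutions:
 u(c) = C1 + 8*cos(3*c/4)/7 - exp(-c)/5


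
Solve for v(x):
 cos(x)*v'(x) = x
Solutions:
 v(x) = C1 + Integral(x/cos(x), x)


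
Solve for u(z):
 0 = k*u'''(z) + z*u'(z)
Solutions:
 u(z) = C1 + Integral(C2*airyai(z*(-1/k)^(1/3)) + C3*airybi(z*(-1/k)^(1/3)), z)


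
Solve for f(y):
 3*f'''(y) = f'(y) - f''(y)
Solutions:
 f(y) = C1 + C2*exp(y*(-1 + sqrt(13))/6) + C3*exp(-y*(1 + sqrt(13))/6)


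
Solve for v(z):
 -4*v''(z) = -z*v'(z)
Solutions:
 v(z) = C1 + C2*erfi(sqrt(2)*z/4)


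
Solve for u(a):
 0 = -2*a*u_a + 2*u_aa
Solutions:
 u(a) = C1 + C2*erfi(sqrt(2)*a/2)


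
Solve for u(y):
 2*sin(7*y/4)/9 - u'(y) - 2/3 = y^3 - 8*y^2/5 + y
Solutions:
 u(y) = C1 - y^4/4 + 8*y^3/15 - y^2/2 - 2*y/3 - 8*cos(7*y/4)/63


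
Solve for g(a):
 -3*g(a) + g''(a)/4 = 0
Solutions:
 g(a) = C1*exp(-2*sqrt(3)*a) + C2*exp(2*sqrt(3)*a)


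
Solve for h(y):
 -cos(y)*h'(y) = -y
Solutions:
 h(y) = C1 + Integral(y/cos(y), y)


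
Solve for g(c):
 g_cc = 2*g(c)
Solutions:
 g(c) = C1*exp(-sqrt(2)*c) + C2*exp(sqrt(2)*c)


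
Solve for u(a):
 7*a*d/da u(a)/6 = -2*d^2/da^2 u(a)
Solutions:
 u(a) = C1 + C2*erf(sqrt(42)*a/12)


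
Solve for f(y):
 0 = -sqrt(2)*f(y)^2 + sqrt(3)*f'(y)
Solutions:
 f(y) = -3/(C1 + sqrt(6)*y)


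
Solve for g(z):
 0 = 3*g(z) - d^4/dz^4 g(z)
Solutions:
 g(z) = C1*exp(-3^(1/4)*z) + C2*exp(3^(1/4)*z) + C3*sin(3^(1/4)*z) + C4*cos(3^(1/4)*z)


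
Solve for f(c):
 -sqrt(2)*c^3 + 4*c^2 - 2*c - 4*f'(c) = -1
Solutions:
 f(c) = C1 - sqrt(2)*c^4/16 + c^3/3 - c^2/4 + c/4


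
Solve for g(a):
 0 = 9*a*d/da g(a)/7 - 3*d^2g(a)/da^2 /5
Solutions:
 g(a) = C1 + C2*erfi(sqrt(210)*a/14)


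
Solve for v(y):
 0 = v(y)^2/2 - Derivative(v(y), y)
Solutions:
 v(y) = -2/(C1 + y)


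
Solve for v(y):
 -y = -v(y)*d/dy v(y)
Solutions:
 v(y) = -sqrt(C1 + y^2)
 v(y) = sqrt(C1 + y^2)


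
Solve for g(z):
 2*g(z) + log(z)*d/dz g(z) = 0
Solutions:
 g(z) = C1*exp(-2*li(z))


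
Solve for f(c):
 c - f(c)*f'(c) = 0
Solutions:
 f(c) = -sqrt(C1 + c^2)
 f(c) = sqrt(C1 + c^2)


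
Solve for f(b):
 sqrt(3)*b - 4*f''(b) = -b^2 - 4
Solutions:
 f(b) = C1 + C2*b + b^4/48 + sqrt(3)*b^3/24 + b^2/2


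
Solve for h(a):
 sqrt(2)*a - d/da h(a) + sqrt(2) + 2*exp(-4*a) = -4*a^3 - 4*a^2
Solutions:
 h(a) = C1 + a^4 + 4*a^3/3 + sqrt(2)*a^2/2 + sqrt(2)*a - exp(-4*a)/2


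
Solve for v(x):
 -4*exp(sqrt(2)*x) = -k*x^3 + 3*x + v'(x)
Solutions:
 v(x) = C1 + k*x^4/4 - 3*x^2/2 - 2*sqrt(2)*exp(sqrt(2)*x)


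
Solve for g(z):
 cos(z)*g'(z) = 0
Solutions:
 g(z) = C1


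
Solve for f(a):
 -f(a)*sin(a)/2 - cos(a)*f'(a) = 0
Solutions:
 f(a) = C1*sqrt(cos(a))


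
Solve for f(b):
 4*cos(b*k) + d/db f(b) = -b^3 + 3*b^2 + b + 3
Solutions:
 f(b) = C1 - b^4/4 + b^3 + b^2/2 + 3*b - 4*sin(b*k)/k


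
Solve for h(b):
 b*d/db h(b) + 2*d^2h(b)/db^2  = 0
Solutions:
 h(b) = C1 + C2*erf(b/2)


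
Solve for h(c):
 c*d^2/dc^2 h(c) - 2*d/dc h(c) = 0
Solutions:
 h(c) = C1 + C2*c^3


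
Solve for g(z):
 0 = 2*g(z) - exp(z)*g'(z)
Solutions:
 g(z) = C1*exp(-2*exp(-z))


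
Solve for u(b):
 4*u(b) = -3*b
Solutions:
 u(b) = -3*b/4


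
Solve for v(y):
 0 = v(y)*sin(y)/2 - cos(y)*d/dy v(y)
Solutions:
 v(y) = C1/sqrt(cos(y))


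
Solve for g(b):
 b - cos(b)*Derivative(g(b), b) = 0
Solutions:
 g(b) = C1 + Integral(b/cos(b), b)


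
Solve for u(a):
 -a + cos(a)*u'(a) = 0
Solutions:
 u(a) = C1 + Integral(a/cos(a), a)


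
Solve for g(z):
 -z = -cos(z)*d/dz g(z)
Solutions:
 g(z) = C1 + Integral(z/cos(z), z)


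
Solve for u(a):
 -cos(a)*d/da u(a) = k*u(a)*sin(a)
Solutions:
 u(a) = C1*exp(k*log(cos(a)))


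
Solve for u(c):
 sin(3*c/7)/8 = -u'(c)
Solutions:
 u(c) = C1 + 7*cos(3*c/7)/24


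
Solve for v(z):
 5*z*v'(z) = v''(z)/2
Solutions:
 v(z) = C1 + C2*erfi(sqrt(5)*z)


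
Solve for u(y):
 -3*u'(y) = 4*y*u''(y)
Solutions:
 u(y) = C1 + C2*y^(1/4)


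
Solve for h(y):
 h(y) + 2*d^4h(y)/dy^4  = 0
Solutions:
 h(y) = (C1*sin(2^(1/4)*y/2) + C2*cos(2^(1/4)*y/2))*exp(-2^(1/4)*y/2) + (C3*sin(2^(1/4)*y/2) + C4*cos(2^(1/4)*y/2))*exp(2^(1/4)*y/2)


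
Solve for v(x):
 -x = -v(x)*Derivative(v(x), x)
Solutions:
 v(x) = -sqrt(C1 + x^2)
 v(x) = sqrt(C1 + x^2)


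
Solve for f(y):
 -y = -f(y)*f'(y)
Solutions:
 f(y) = -sqrt(C1 + y^2)
 f(y) = sqrt(C1 + y^2)


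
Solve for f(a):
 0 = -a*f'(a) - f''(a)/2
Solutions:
 f(a) = C1 + C2*erf(a)


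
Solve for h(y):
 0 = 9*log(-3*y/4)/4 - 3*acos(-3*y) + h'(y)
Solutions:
 h(y) = C1 - 9*y*log(-y)/4 + 3*y*acos(-3*y) - 9*y*log(3)/4 + 9*y/4 + 9*y*log(2)/2 + sqrt(1 - 9*y^2)


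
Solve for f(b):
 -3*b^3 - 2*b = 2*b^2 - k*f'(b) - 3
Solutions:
 f(b) = C1 + 3*b^4/(4*k) + 2*b^3/(3*k) + b^2/k - 3*b/k


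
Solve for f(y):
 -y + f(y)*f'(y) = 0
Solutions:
 f(y) = -sqrt(C1 + y^2)
 f(y) = sqrt(C1 + y^2)


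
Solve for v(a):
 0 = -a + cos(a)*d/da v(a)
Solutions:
 v(a) = C1 + Integral(a/cos(a), a)


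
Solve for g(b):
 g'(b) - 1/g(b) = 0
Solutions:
 g(b) = -sqrt(C1 + 2*b)
 g(b) = sqrt(C1 + 2*b)


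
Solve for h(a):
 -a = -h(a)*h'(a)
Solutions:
 h(a) = -sqrt(C1 + a^2)
 h(a) = sqrt(C1 + a^2)


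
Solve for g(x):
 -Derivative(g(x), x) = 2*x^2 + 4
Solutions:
 g(x) = C1 - 2*x^3/3 - 4*x


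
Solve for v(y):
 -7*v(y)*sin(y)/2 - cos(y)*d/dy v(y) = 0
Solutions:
 v(y) = C1*cos(y)^(7/2)


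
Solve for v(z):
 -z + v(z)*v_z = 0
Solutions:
 v(z) = -sqrt(C1 + z^2)
 v(z) = sqrt(C1 + z^2)


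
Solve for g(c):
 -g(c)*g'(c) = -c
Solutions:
 g(c) = -sqrt(C1 + c^2)
 g(c) = sqrt(C1 + c^2)


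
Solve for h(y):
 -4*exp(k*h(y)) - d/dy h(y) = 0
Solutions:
 h(y) = Piecewise((log(1/(C1*k + 4*k*y))/k, Ne(k, 0)), (nan, True))
 h(y) = Piecewise((C1 - 4*y, Eq(k, 0)), (nan, True))


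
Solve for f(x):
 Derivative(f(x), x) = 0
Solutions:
 f(x) = C1


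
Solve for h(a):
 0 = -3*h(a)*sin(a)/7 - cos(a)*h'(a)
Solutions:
 h(a) = C1*cos(a)^(3/7)


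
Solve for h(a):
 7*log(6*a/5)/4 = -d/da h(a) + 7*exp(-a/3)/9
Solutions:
 h(a) = C1 - 7*a*log(a)/4 + 7*a*(-log(6) + 1 + log(5))/4 - 7*exp(-a/3)/3


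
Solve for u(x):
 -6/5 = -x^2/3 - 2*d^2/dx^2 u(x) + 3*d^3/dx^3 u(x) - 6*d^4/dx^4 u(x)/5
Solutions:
 u(x) = C1 + C2*x - x^4/72 - x^3/12 + x^2/40 + (C3*sin(sqrt(15)*x/12) + C4*cos(sqrt(15)*x/12))*exp(5*x/4)


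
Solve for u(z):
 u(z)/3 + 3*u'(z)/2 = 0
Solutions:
 u(z) = C1*exp(-2*z/9)


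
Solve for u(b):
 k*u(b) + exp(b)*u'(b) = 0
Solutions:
 u(b) = C1*exp(k*exp(-b))


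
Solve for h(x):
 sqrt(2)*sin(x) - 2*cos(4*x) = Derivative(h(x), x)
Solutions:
 h(x) = C1 - sin(4*x)/2 - sqrt(2)*cos(x)


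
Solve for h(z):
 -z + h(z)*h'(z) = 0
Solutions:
 h(z) = -sqrt(C1 + z^2)
 h(z) = sqrt(C1 + z^2)


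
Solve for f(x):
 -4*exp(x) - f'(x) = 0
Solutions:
 f(x) = C1 - 4*exp(x)


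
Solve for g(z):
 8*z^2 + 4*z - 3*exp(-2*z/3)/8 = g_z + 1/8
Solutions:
 g(z) = C1 + 8*z^3/3 + 2*z^2 - z/8 + 9*exp(-2*z/3)/16


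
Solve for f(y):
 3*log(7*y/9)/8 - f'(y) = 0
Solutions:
 f(y) = C1 + 3*y*log(y)/8 - 3*y*log(3)/4 - 3*y/8 + 3*y*log(7)/8


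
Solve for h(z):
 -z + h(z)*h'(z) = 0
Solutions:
 h(z) = -sqrt(C1 + z^2)
 h(z) = sqrt(C1 + z^2)


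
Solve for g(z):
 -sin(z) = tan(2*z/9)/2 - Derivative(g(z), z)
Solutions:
 g(z) = C1 - 9*log(cos(2*z/9))/4 - cos(z)


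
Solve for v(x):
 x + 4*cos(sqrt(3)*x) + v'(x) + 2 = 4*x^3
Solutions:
 v(x) = C1 + x^4 - x^2/2 - 2*x - 4*sqrt(3)*sin(sqrt(3)*x)/3


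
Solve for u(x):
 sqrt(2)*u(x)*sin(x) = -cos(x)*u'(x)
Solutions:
 u(x) = C1*cos(x)^(sqrt(2))
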